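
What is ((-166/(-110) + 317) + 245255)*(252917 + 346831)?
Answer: 8100522151164/55 ≈ 1.4728e+11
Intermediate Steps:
((-166/(-110) + 317) + 245255)*(252917 + 346831) = ((-1/110*(-166) + 317) + 245255)*599748 = ((83/55 + 317) + 245255)*599748 = (17518/55 + 245255)*599748 = (13506543/55)*599748 = 8100522151164/55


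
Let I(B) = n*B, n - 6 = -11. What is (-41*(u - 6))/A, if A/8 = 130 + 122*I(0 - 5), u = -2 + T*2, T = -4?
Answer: 41/1590 ≈ 0.025786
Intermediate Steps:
n = -5 (n = 6 - 11 = -5)
I(B) = -5*B
u = -10 (u = -2 - 4*2 = -2 - 8 = -10)
A = 25440 (A = 8*(130 + 122*(-5*(0 - 5))) = 8*(130 + 122*(-5*(-5))) = 8*(130 + 122*25) = 8*(130 + 3050) = 8*3180 = 25440)
(-41*(u - 6))/A = -41*(-10 - 6)/25440 = -41*(-16)*(1/25440) = 656*(1/25440) = 41/1590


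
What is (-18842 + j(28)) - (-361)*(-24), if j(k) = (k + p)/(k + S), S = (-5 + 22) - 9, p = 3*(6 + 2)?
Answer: -247541/9 ≈ -27505.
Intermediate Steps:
p = 24 (p = 3*8 = 24)
S = 8 (S = 17 - 9 = 8)
j(k) = (24 + k)/(8 + k) (j(k) = (k + 24)/(k + 8) = (24 + k)/(8 + k))
(-18842 + j(28)) - (-361)*(-24) = (-18842 + (24 + 28)/(8 + 28)) - (-361)*(-24) = (-18842 + 52/36) - 1*8664 = (-18842 + (1/36)*52) - 8664 = (-18842 + 13/9) - 8664 = -169565/9 - 8664 = -247541/9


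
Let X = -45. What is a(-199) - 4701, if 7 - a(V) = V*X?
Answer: -13649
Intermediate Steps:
a(V) = 7 + 45*V (a(V) = 7 - V*(-45) = 7 - (-45)*V = 7 + 45*V)
a(-199) - 4701 = (7 + 45*(-199)) - 4701 = (7 - 8955) - 4701 = -8948 - 4701 = -13649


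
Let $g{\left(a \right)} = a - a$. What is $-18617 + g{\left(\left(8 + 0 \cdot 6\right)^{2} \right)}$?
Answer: $-18617$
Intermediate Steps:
$g{\left(a \right)} = 0$
$-18617 + g{\left(\left(8 + 0 \cdot 6\right)^{2} \right)} = -18617 + 0 = -18617$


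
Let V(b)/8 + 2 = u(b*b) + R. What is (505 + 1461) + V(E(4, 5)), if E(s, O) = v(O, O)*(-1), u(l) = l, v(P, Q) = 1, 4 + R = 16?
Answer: 2054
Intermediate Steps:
R = 12 (R = -4 + 16 = 12)
E(s, O) = -1 (E(s, O) = 1*(-1) = -1)
V(b) = 80 + 8*b² (V(b) = -16 + 8*(b*b + 12) = -16 + 8*(b² + 12) = -16 + 8*(12 + b²) = -16 + (96 + 8*b²) = 80 + 8*b²)
(505 + 1461) + V(E(4, 5)) = (505 + 1461) + (80 + 8*(-1)²) = 1966 + (80 + 8*1) = 1966 + (80 + 8) = 1966 + 88 = 2054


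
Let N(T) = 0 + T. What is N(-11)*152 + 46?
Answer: -1626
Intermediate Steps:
N(T) = T
N(-11)*152 + 46 = -11*152 + 46 = -1672 + 46 = -1626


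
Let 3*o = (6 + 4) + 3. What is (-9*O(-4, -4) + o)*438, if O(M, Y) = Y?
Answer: 17666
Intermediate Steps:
o = 13/3 (o = ((6 + 4) + 3)/3 = (10 + 3)/3 = (⅓)*13 = 13/3 ≈ 4.3333)
(-9*O(-4, -4) + o)*438 = (-9*(-4) + 13/3)*438 = (36 + 13/3)*438 = (121/3)*438 = 17666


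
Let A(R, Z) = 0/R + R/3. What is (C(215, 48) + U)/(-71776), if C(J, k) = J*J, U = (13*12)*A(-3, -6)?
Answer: -46069/71776 ≈ -0.64184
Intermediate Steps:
A(R, Z) = R/3 (A(R, Z) = 0 + R*(1/3) = 0 + R/3 = R/3)
U = -156 (U = (13*12)*((1/3)*(-3)) = 156*(-1) = -156)
C(J, k) = J**2
(C(215, 48) + U)/(-71776) = (215**2 - 156)/(-71776) = (46225 - 156)*(-1/71776) = 46069*(-1/71776) = -46069/71776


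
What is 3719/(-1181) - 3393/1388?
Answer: -9169105/1639228 ≈ -5.5936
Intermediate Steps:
3719/(-1181) - 3393/1388 = 3719*(-1/1181) - 3393*1/1388 = -3719/1181 - 3393/1388 = -9169105/1639228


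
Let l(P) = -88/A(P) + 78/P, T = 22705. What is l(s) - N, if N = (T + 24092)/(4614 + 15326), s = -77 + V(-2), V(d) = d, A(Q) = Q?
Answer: -3497563/1575260 ≈ -2.2203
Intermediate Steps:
s = -79 (s = -77 - 2 = -79)
l(P) = -10/P (l(P) = -88/P + 78/P = -10/P)
N = 46797/19940 (N = (22705 + 24092)/(4614 + 15326) = 46797/19940 ≈ 2.3469)
l(s) - N = -10/(-79) - 1*46797/19940 = -10*(-1/79) - 46797/19940 = 10/79 - 46797/19940 = -3497563/1575260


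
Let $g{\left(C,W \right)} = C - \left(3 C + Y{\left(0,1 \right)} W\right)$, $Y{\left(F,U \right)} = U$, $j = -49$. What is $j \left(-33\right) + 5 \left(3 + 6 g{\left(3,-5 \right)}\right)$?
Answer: $1602$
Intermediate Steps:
$g{\left(C,W \right)} = - W - 2 C$ ($g{\left(C,W \right)} = C - \left(3 C + 1 W\right) = C - \left(3 C + W\right) = C - \left(W + 3 C\right) = - W - 2 C$)
$j \left(-33\right) + 5 \left(3 + 6 g{\left(3,-5 \right)}\right) = \left(-49\right) \left(-33\right) + 5 \left(3 + 6 \left(\left(-1\right) \left(-5\right) - 6\right)\right) = 1617 + 5 \left(3 + 6 \left(5 - 6\right)\right) = 1617 + 5 \left(3 + 6 \left(-1\right)\right) = 1617 + 5 \left(3 - 6\right) = 1617 + 5 \left(-3\right) = 1617 - 15 = 1602$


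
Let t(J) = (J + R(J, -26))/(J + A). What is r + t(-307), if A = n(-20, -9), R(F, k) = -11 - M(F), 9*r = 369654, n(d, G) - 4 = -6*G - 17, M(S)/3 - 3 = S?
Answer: 16387103/399 ≈ 41070.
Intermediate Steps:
M(S) = 9 + 3*S
n(d, G) = -13 - 6*G (n(d, G) = 4 + (-6*G - 17) = 4 + (-17 - 6*G) = -13 - 6*G)
r = 123218/3 (r = (1/9)*369654 = 123218/3 ≈ 41073.)
R(F, k) = -20 - 3*F (R(F, k) = -11 - (9 + 3*F) = -11 + (-9 - 3*F) = -20 - 3*F)
A = 41 (A = -13 - 6*(-9) = -13 + 54 = 41)
t(J) = (-20 - 2*J)/(41 + J) (t(J) = (J + (-20 - 3*J))/(J + 41) = (-20 - 2*J)/(41 + J))
r + t(-307) = 123218/3 + 2*(-10 - 1*(-307))/(41 - 307) = 123218/3 + 2*(-10 + 307)/(-266) = 123218/3 + 2*(-1/266)*297 = 123218/3 - 297/133 = 16387103/399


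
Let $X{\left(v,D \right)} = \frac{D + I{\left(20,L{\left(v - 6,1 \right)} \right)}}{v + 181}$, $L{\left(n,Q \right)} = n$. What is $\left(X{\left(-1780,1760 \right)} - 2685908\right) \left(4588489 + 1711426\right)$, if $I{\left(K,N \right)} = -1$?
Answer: $- \frac{27056677445964665}{1599} \approx -1.6921 \cdot 10^{13}$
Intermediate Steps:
$X{\left(v,D \right)} = \frac{-1 + D}{181 + v}$ ($X{\left(v,D \right)} = \frac{D - 1}{v + 181} = \frac{-1 + D}{181 + v}$)
$\left(X{\left(-1780,1760 \right)} - 2685908\right) \left(4588489 + 1711426\right) = \left(\frac{-1 + 1760}{181 - 1780} - 2685908\right) \left(4588489 + 1711426\right) = \left(\frac{1}{-1599} \cdot 1759 - 2685908\right) 6299915 = \left(\left(- \frac{1}{1599}\right) 1759 - 2685908\right) 6299915 = \left(- \frac{1759}{1599} - 2685908\right) 6299915 = \left(- \frac{4294768651}{1599}\right) 6299915 = - \frac{27056677445964665}{1599}$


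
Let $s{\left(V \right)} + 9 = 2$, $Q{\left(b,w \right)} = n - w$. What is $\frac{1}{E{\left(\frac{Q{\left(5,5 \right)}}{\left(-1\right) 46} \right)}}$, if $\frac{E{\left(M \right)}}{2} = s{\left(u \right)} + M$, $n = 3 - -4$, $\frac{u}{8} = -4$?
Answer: $- \frac{23}{324} \approx -0.070988$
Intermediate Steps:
$u = -32$ ($u = 8 \left(-4\right) = -32$)
$n = 7$ ($n = 3 + 4 = 7$)
$Q{\left(b,w \right)} = 7 - w$
$s{\left(V \right)} = -7$ ($s{\left(V \right)} = -9 + 2 = -7$)
$E{\left(M \right)} = -14 + 2 M$ ($E{\left(M \right)} = 2 \left(-7 + M\right) = -14 + 2 M$)
$\frac{1}{E{\left(\frac{Q{\left(5,5 \right)}}{\left(-1\right) 46} \right)}} = \frac{1}{-14 + 2 \frac{7 - 5}{\left(-1\right) 46}} = \frac{1}{-14 + 2 \frac{7 - 5}{-46}} = \frac{1}{-14 + 2 \cdot 2 \left(- \frac{1}{46}\right)} = \frac{1}{-14 + 2 \left(- \frac{1}{23}\right)} = \frac{1}{-14 - \frac{2}{23}} = \frac{1}{- \frac{324}{23}} = - \frac{23}{324}$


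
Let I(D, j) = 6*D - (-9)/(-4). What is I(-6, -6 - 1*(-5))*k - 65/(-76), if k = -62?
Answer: 180299/76 ≈ 2372.4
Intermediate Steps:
I(D, j) = -9/4 + 6*D (I(D, j) = 6*D - (-9)*(-1)/4 = 6*D - 1*9/4 = 6*D - 9/4 = -9/4 + 6*D)
I(-6, -6 - 1*(-5))*k - 65/(-76) = (-9/4 + 6*(-6))*(-62) - 65/(-76) = (-9/4 - 36)*(-62) - 65*(-1/76) = -153/4*(-62) + 65/76 = 4743/2 + 65/76 = 180299/76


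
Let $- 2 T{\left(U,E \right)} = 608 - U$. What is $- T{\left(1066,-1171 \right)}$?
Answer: $-229$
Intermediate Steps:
$T{\left(U,E \right)} = -304 + \frac{U}{2}$ ($T{\left(U,E \right)} = - \frac{608 - U}{2} = -304 + \frac{U}{2}$)
$- T{\left(1066,-1171 \right)} = - (-304 + \frac{1}{2} \cdot 1066) = - (-304 + 533) = \left(-1\right) 229 = -229$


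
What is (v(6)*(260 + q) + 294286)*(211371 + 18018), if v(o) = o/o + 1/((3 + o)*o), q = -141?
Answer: 1215607932907/18 ≈ 6.7534e+10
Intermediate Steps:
v(o) = 1 + 1/(o*(3 + o))
(v(6)*(260 + q) + 294286)*(211371 + 18018) = (((1 + 6² + 3*6)/(6*(3 + 6)))*(260 - 141) + 294286)*(211371 + 18018) = (((⅙)*(1 + 36 + 18)/9)*119 + 294286)*229389 = (((⅙)*(⅑)*55)*119 + 294286)*229389 = ((55/54)*119 + 294286)*229389 = (6545/54 + 294286)*229389 = (15897989/54)*229389 = 1215607932907/18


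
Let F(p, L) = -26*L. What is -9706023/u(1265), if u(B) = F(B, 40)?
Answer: 9706023/1040 ≈ 9332.7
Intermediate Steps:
u(B) = -1040 (u(B) = -26*40 = -1040)
-9706023/u(1265) = -9706023/(-1040) = -9706023*(-1/1040) = 9706023/1040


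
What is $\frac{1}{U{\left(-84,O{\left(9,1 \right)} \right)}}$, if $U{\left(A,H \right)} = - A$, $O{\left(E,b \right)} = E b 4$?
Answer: $\frac{1}{84} \approx 0.011905$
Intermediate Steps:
$O{\left(E,b \right)} = 4 E b$
$\frac{1}{U{\left(-84,O{\left(9,1 \right)} \right)}} = \frac{1}{\left(-1\right) \left(-84\right)} = \frac{1}{84}$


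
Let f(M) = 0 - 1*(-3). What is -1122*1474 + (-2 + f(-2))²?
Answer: -1653827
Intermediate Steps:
f(M) = 3 (f(M) = 0 + 3 = 3)
-1122*1474 + (-2 + f(-2))² = -1122*1474 + (-2 + 3)² = -1653828 + 1² = -1653828 + 1 = -1653827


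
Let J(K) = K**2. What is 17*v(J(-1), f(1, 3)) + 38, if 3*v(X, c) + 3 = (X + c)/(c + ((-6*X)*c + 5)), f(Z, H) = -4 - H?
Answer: 403/20 ≈ 20.150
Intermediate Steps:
v(X, c) = -1 + (X + c)/(3*(5 + c - 6*X*c)) (v(X, c) = -1 + ((X + c)/(c + ((-6*X)*c + 5)))/3 = -1 + ((X + c)/(c + (-6*X*c + 5)))/3 = -1 + ((X + c)/(c + (5 - 6*X*c)))/3 = -1 + ((X + c)/(5 + c - 6*X*c))/3 = -1 + (X + c)/(3*(5 + c - 6*X*c)))
17*v(J(-1), f(1, 3)) + 38 = 17*((-15 + (-1)**2 - 2*(-4 - 1*3) + 18*(-1)**2*(-4 - 1*3))/(3*(5 + (-4 - 1*3) - 6*(-1)**2*(-4 - 1*3)))) + 38 = 17*((-15 + 1 - 2*(-4 - 3) + 18*1*(-4 - 3))/(3*(5 + (-4 - 3) - 6*1*(-4 - 3)))) + 38 = 17*((-15 + 1 - 2*(-7) + 18*1*(-7))/(3*(5 - 7 - 6*1*(-7)))) + 38 = 17*((-15 + 1 + 14 - 126)/(3*(5 - 7 + 42))) + 38 = 17*((1/3)*(-126)/40) + 38 = 17*((1/3)*(1/40)*(-126)) + 38 = 17*(-21/20) + 38 = -357/20 + 38 = 403/20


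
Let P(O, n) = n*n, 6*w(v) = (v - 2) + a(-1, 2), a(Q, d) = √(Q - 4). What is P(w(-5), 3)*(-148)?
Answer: -1332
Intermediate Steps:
a(Q, d) = √(-4 + Q)
w(v) = -⅓ + v/6 + I*√5/6 (w(v) = ((v - 2) + √(-4 - 1))/6 = ((-2 + v) + √(-5))/6 = ((-2 + v) + I*√5)/6 = (-2 + v + I*√5)/6 = -⅓ + v/6 + I*√5/6)
P(O, n) = n²
P(w(-5), 3)*(-148) = 3²*(-148) = 9*(-148) = -1332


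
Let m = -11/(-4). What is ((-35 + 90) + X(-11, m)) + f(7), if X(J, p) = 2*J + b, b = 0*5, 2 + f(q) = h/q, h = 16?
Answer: 233/7 ≈ 33.286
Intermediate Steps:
f(q) = -2 + 16/q
b = 0
m = 11/4 (m = -11*(-¼) = 11/4 ≈ 2.7500)
X(J, p) = 2*J (X(J, p) = 2*J + 0 = 2*J)
((-35 + 90) + X(-11, m)) + f(7) = ((-35 + 90) + 2*(-11)) + (-2 + 16/7) = (55 - 22) + (-2 + 16*(⅐)) = 33 + (-2 + 16/7) = 33 + 2/7 = 233/7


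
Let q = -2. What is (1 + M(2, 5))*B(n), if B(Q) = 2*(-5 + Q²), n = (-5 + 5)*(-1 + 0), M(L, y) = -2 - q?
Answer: -10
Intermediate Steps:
M(L, y) = 0 (M(L, y) = -2 - 1*(-2) = -2 + 2 = 0)
n = 0 (n = 0*(-1) = 0)
B(Q) = -10 + 2*Q²
(1 + M(2, 5))*B(n) = (1 + 0)*(-10 + 2*0²) = 1*(-10 + 2*0) = 1*(-10 + 0) = 1*(-10) = -10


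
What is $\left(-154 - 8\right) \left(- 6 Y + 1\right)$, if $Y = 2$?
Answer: $1782$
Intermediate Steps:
$\left(-154 - 8\right) \left(- 6 Y + 1\right) = \left(-154 - 8\right) \left(\left(-6\right) 2 + 1\right) = - 162 \left(-12 + 1\right) = \left(-162\right) \left(-11\right) = 1782$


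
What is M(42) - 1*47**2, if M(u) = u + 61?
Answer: -2106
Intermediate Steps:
M(u) = 61 + u
M(42) - 1*47**2 = (61 + 42) - 1*47**2 = 103 - 1*2209 = 103 - 2209 = -2106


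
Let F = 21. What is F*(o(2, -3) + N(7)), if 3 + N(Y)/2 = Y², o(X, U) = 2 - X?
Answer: 1932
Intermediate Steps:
N(Y) = -6 + 2*Y²
F*(o(2, -3) + N(7)) = 21*((2 - 1*2) + (-6 + 2*7²)) = 21*((2 - 2) + (-6 + 2*49)) = 21*(0 + (-6 + 98)) = 21*(0 + 92) = 21*92 = 1932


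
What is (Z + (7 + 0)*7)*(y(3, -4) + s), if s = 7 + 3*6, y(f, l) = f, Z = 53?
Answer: 2856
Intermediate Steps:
s = 25 (s = 7 + 18 = 25)
(Z + (7 + 0)*7)*(y(3, -4) + s) = (53 + (7 + 0)*7)*(3 + 25) = (53 + 7*7)*28 = (53 + 49)*28 = 102*28 = 2856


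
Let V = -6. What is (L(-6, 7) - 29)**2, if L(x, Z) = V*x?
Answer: 49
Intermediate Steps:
L(x, Z) = -6*x
(L(-6, 7) - 29)**2 = (-6*(-6) - 29)**2 = (36 - 29)**2 = 7**2 = 49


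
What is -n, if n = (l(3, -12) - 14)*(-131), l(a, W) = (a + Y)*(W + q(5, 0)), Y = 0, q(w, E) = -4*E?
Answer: -6550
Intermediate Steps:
l(a, W) = W*a (l(a, W) = (a + 0)*(W - 4*0) = a*(W + 0) = a*W = W*a)
n = 6550 (n = (-12*3 - 14)*(-131) = (-36 - 14)*(-131) = -50*(-131) = 6550)
-n = -1*6550 = -6550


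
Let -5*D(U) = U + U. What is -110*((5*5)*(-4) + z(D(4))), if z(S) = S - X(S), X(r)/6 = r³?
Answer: 211816/25 ≈ 8472.6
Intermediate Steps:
X(r) = 6*r³
D(U) = -2*U/5 (D(U) = -(U + U)/5 = -2*U/5)
z(S) = S - 6*S³
-110*((5*5)*(-4) + z(D(4))) = -110*((5*5)*(-4) + (-⅖*4 - 6*(-⅖*4)³)) = -110*(25*(-4) + (-8/5 - 6*(-8/5)³)) = -110*(-100 + (-8/5 - 6*(-512/125))) = -110*(-100 + (-8/5 + 3072/125)) = -110*(-100 + 2872/125) = -110*(-9628/125) = 211816/25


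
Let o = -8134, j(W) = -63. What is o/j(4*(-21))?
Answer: 1162/9 ≈ 129.11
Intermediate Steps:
o/j(4*(-21)) = -8134/(-63) = -8134*(-1/63) = 1162/9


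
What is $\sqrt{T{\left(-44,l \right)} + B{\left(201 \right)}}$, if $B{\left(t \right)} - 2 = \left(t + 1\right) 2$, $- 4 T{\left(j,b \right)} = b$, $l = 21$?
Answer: $\frac{\sqrt{1603}}{2} \approx 20.019$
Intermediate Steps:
$T{\left(j,b \right)} = - \frac{b}{4}$
$B{\left(t \right)} = 4 + 2 t$ ($B{\left(t \right)} = 2 + \left(t + 1\right) 2 = 2 + \left(1 + t\right) 2 = 2 + \left(2 + 2 t\right) = 4 + 2 t$)
$\sqrt{T{\left(-44,l \right)} + B{\left(201 \right)}} = \sqrt{\left(- \frac{1}{4}\right) 21 + \left(4 + 2 \cdot 201\right)} = \sqrt{- \frac{21}{4} + \left(4 + 402\right)} = \sqrt{- \frac{21}{4} + 406} = \sqrt{\frac{1603}{4}} = \frac{\sqrt{1603}}{2}$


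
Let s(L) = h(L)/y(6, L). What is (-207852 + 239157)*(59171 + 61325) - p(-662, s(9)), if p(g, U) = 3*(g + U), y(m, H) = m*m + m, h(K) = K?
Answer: 52809809715/14 ≈ 3.7721e+9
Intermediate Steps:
y(m, H) = m + m² (y(m, H) = m² + m = m + m²)
s(L) = L/42 (s(L) = L/((6*(1 + 6))) = L/((6*7)) = L/42)
p(g, U) = 3*U + 3*g (p(g, U) = 3*(U + g) = 3*U + 3*g)
(-207852 + 239157)*(59171 + 61325) - p(-662, s(9)) = (-207852 + 239157)*(59171 + 61325) - (3*((1/42)*9) + 3*(-662)) = 31305*120496 - (3*(3/14) - 1986) = 3772127280 - (9/14 - 1986) = 3772127280 - 1*(-27795/14) = 3772127280 + 27795/14 = 52809809715/14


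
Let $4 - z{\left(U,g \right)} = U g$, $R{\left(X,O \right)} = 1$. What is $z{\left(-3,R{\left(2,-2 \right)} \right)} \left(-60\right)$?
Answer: $-420$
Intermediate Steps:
$z{\left(U,g \right)} = 4 - U g$
$z{\left(-3,R{\left(2,-2 \right)} \right)} \left(-60\right) = \left(4 - \left(-3\right) 1\right) \left(-60\right) = \left(4 + 3\right) \left(-60\right) = 7 \left(-60\right) = -420$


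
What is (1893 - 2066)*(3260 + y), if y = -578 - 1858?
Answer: -142552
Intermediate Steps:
y = -2436
(1893 - 2066)*(3260 + y) = (1893 - 2066)*(3260 - 2436) = -173*824 = -142552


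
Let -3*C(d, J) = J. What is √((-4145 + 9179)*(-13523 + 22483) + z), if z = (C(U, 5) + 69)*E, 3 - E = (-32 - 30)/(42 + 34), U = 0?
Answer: 5*√5861832405/57 ≈ 6716.0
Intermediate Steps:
C(d, J) = -J/3
E = 145/38 (E = 3 - (-32 - 30)/(42 + 34) = 3 - (-62)/76 = 3 - 1*(-31/38) = 3 + 31/38 = 145/38 ≈ 3.8158)
z = 14645/57 (z = (-⅓*5 + 69)*(145/38) = (-5/3 + 69)*(145/38) = (202/3)*(145/38) = 14645/57 ≈ 256.93)
√((-4145 + 9179)*(-13523 + 22483) + z) = √((-4145 + 9179)*(-13523 + 22483) + 14645/57) = √(5034*8960 + 14645/57) = √(45104640 + 14645/57) = √(2570979125/57) = 5*√5861832405/57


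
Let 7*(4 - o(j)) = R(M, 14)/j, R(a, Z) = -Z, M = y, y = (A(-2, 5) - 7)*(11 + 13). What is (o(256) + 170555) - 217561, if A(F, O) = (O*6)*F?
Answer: -6016255/128 ≈ -47002.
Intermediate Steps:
A(F, O) = 6*F*O (A(F, O) = (6*O)*F = 6*F*O)
y = -1608 (y = (6*(-2)*5 - 7)*(11 + 13) = (-60 - 7)*24 = -67*24 = -1608)
M = -1608
o(j) = 4 + 2/j (o(j) = 4 - (-1*14)/(7*j) = 4 - (-2)/j = 4 + 2/j)
(o(256) + 170555) - 217561 = ((4 + 2/256) + 170555) - 217561 = ((4 + 2*(1/256)) + 170555) - 217561 = ((4 + 1/128) + 170555) - 217561 = (513/128 + 170555) - 217561 = 21831553/128 - 217561 = -6016255/128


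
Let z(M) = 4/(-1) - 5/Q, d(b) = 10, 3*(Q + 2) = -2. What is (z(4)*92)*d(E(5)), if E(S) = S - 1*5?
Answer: -1955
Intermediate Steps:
E(S) = -5 + S (E(S) = S - 5 = -5 + S)
Q = -8/3 (Q = -2 + (⅓)*(-2) = -2 - ⅔ = -8/3 ≈ -2.6667)
z(M) = -17/8 (z(M) = 4/(-1) - 5/(-8/3) = 4*(-1) - 5*(-3/8) = -4 + 15/8 = -17/8)
(z(4)*92)*d(E(5)) = -17/8*92*10 = -391/2*10 = -1955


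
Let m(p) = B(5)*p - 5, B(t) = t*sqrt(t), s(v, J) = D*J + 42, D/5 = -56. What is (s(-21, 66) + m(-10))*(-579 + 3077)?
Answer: -46070614 - 124900*sqrt(5) ≈ -4.6350e+7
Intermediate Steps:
D = -280 (D = 5*(-56) = -280)
s(v, J) = 42 - 280*J (s(v, J) = -280*J + 42 = 42 - 280*J)
B(t) = t**(3/2)
m(p) = -5 + 5*p*sqrt(5) (m(p) = 5**(3/2)*p - 5 = (5*sqrt(5))*p - 5 = 5*p*sqrt(5) - 5 = -5 + 5*p*sqrt(5))
(s(-21, 66) + m(-10))*(-579 + 3077) = ((42 - 280*66) + (-5 + 5*(-10)*sqrt(5)))*(-579 + 3077) = ((42 - 18480) + (-5 - 50*sqrt(5)))*2498 = (-18438 + (-5 - 50*sqrt(5)))*2498 = (-18443 - 50*sqrt(5))*2498 = -46070614 - 124900*sqrt(5)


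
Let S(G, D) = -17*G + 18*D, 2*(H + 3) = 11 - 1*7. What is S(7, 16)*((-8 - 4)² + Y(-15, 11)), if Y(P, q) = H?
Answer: 24167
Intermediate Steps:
H = -1 (H = -3 + (11 - 1*7)/2 = -3 + (11 - 7)/2 = -3 + (½)*4 = -3 + 2 = -1)
Y(P, q) = -1
S(7, 16)*((-8 - 4)² + Y(-15, 11)) = (-17*7 + 18*16)*((-8 - 4)² - 1) = (-119 + 288)*((-12)² - 1) = 169*(144 - 1) = 169*143 = 24167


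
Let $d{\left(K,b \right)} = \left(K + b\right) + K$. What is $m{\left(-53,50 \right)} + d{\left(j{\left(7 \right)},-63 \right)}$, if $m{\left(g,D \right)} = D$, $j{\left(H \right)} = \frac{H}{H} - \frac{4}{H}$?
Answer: $- \frac{85}{7} \approx -12.143$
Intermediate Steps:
$j{\left(H \right)} = 1 - \frac{4}{H}$
$d{\left(K,b \right)} = b + 2 K$
$m{\left(-53,50 \right)} + d{\left(j{\left(7 \right)},-63 \right)} = 50 - \left(63 - 2 \frac{-4 + 7}{7}\right) = 50 - \left(63 - 2 \cdot \frac{1}{7} \cdot 3\right) = 50 + \left(-63 + 2 \cdot \frac{3}{7}\right) = 50 + \left(-63 + \frac{6}{7}\right) = 50 - \frac{435}{7} = - \frac{85}{7}$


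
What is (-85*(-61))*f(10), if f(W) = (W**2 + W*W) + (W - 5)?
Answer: 1062925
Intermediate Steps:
f(W) = -5 + W + 2*W**2 (f(W) = (W**2 + W**2) + (-5 + W) = 2*W**2 + (-5 + W) = -5 + W + 2*W**2)
(-85*(-61))*f(10) = (-85*(-61))*(-5 + 10 + 2*10**2) = 5185*(-5 + 10 + 2*100) = 5185*(-5 + 10 + 200) = 5185*205 = 1062925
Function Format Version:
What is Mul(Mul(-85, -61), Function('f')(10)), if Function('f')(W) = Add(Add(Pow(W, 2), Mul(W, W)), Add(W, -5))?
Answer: 1062925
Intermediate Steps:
Function('f')(W) = Add(-5, W, Mul(2, Pow(W, 2))) (Function('f')(W) = Add(Add(Pow(W, 2), Pow(W, 2)), Add(-5, W)) = Add(Mul(2, Pow(W, 2)), Add(-5, W)) = Add(-5, W, Mul(2, Pow(W, 2))))
Mul(Mul(-85, -61), Function('f')(10)) = Mul(Mul(-85, -61), Add(-5, 10, Mul(2, Pow(10, 2)))) = Mul(5185, Add(-5, 10, Mul(2, 100))) = Mul(5185, Add(-5, 10, 200)) = Mul(5185, 205) = 1062925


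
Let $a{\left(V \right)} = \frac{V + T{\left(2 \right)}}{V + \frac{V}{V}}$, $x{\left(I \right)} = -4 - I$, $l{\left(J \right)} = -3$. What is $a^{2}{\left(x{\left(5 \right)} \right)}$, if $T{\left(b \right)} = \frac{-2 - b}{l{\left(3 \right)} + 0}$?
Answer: $\frac{529}{576} \approx 0.9184$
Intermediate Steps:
$T{\left(b \right)} = \frac{2}{3} + \frac{b}{3}$ ($T{\left(b \right)} = \frac{-2 - b}{-3 + 0} = \frac{-2 - b}{-3} = \left(-2 - b\right) \left(- \frac{1}{3}\right) = \frac{2}{3} + \frac{b}{3}$)
$a{\left(V \right)} = \frac{\frac{4}{3} + V}{1 + V}$ ($a{\left(V \right)} = \frac{V + \left(\frac{2}{3} + \frac{1}{3} \cdot 2\right)}{V + \frac{V}{V}} = \frac{V + \left(\frac{2}{3} + \frac{2}{3}\right)}{V + 1} = \frac{V + \frac{4}{3}}{1 + V} = \frac{\frac{4}{3} + V}{1 + V}$)
$a^{2}{\left(x{\left(5 \right)} \right)} = \left(\frac{\frac{4}{3} - 9}{1 - 9}\right)^{2} = \left(\frac{1}{-8} \left(- \frac{23}{3}\right)\right)^{2} = \left(\left(- \frac{1}{8}\right) \left(- \frac{23}{3}\right)\right)^{2} = \left(\frac{23}{24}\right)^{2} = \frac{529}{576}$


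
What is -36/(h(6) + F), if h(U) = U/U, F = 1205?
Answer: -2/67 ≈ -0.029851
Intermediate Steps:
h(U) = 1
-36/(h(6) + F) = -36/(1 + 1205) = -36/1206 = -36*1/1206 = -2/67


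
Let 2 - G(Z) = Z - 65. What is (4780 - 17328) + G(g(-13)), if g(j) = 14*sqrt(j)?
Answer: -12481 - 14*I*sqrt(13) ≈ -12481.0 - 50.478*I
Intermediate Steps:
G(Z) = 67 - Z (G(Z) = 2 - (Z - 65) = 2 - (-65 + Z) = 2 + (65 - Z) = 67 - Z)
(4780 - 17328) + G(g(-13)) = (4780 - 17328) + (67 - 14*sqrt(-13)) = -12548 + (67 - 14*I*sqrt(13)) = -12481 - 14*I*sqrt(13)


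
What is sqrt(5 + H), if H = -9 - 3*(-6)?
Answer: sqrt(14) ≈ 3.7417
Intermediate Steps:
H = 9 (H = -9 + 18 = 9)
sqrt(5 + H) = sqrt(5 + 9) = sqrt(14)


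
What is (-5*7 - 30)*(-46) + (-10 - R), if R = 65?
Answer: 2915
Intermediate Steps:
(-5*7 - 30)*(-46) + (-10 - R) = (-5*7 - 30)*(-46) + (-10 - 1*65) = (-35 - 30)*(-46) + (-10 - 65) = -65*(-46) - 75 = 2990 - 75 = 2915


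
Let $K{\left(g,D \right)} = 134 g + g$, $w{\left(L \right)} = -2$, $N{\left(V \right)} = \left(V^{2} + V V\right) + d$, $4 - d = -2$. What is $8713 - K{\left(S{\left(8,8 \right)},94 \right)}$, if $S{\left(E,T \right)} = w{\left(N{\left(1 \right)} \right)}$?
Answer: $8983$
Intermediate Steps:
$d = 6$ ($d = 4 - -2 = 4 + 2 = 6$)
$N{\left(V \right)} = 6 + 2 V^{2}$ ($N{\left(V \right)} = \left(V^{2} + V V\right) + 6 = \left(V^{2} + V^{2}\right) + 6 = 2 V^{2} + 6 = 6 + 2 V^{2}$)
$S{\left(E,T \right)} = -2$
$K{\left(g,D \right)} = 135 g$
$8713 - K{\left(S{\left(8,8 \right)},94 \right)} = 8713 - 135 \left(-2\right) = 8713 - -270 = 8713 + 270 = 8983$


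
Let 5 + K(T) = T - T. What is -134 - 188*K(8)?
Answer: 806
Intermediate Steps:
K(T) = -5 (K(T) = -5 + (T - T) = -5 + 0 = -5)
-134 - 188*K(8) = -134 - 188*(-5) = -134 + 940 = 806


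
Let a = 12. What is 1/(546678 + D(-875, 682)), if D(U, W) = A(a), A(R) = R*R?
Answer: 1/546822 ≈ 1.8287e-6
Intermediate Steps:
A(R) = R²
D(U, W) = 144 (D(U, W) = 12² = 144)
1/(546678 + D(-875, 682)) = 1/(546678 + 144) = 1/546822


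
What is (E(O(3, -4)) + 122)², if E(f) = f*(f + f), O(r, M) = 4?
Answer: 23716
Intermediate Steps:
E(f) = 2*f² (E(f) = f*(2*f) = 2*f²)
(E(O(3, -4)) + 122)² = (2*4² + 122)² = (2*16 + 122)² = (32 + 122)² = 154² = 23716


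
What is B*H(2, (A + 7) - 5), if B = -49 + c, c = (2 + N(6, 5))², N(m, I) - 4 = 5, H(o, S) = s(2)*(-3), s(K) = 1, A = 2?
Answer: -216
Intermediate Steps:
H(o, S) = -3 (H(o, S) = 1*(-3) = -3)
N(m, I) = 9 (N(m, I) = 4 + 5 = 9)
c = 121 (c = (2 + 9)² = 11² = 121)
B = 72 (B = -49 + 121 = 72)
B*H(2, (A + 7) - 5) = 72*(-3) = -216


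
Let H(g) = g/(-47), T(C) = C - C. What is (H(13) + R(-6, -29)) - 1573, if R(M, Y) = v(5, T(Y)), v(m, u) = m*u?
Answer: -73944/47 ≈ -1573.3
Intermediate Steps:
T(C) = 0
H(g) = -g/47 (H(g) = g*(-1/47) = -g/47)
R(M, Y) = 0 (R(M, Y) = 5*0 = 0)
(H(13) + R(-6, -29)) - 1573 = (-1/47*13 + 0) - 1573 = (-13/47 + 0) - 1573 = -13/47 - 1573 = -73944/47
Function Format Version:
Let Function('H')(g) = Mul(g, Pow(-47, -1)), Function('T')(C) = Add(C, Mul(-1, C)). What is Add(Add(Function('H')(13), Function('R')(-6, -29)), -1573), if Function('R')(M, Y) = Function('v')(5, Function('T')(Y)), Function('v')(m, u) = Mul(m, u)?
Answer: Rational(-73944, 47) ≈ -1573.3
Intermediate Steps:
Function('T')(C) = 0
Function('H')(g) = Mul(Rational(-1, 47), g) (Function('H')(g) = Mul(g, Rational(-1, 47)) = Mul(Rational(-1, 47), g))
Function('R')(M, Y) = 0 (Function('R')(M, Y) = Mul(5, 0) = 0)
Add(Add(Function('H')(13), Function('R')(-6, -29)), -1573) = Add(Add(Mul(Rational(-1, 47), 13), 0), -1573) = Add(Add(Rational(-13, 47), 0), -1573) = Add(Rational(-13, 47), -1573) = Rational(-73944, 47)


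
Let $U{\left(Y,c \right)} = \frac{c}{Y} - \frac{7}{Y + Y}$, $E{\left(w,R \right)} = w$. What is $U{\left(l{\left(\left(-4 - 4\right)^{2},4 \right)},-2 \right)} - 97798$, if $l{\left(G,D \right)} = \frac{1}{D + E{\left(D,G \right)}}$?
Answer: $-97842$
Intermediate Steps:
$l{\left(G,D \right)} = \frac{1}{2 D}$ ($l{\left(G,D \right)} = \frac{1}{D + D} = \frac{1}{2 D}$)
$U{\left(Y,c \right)} = - \frac{7}{2 Y} + \frac{c}{Y}$ ($U{\left(Y,c \right)} = \frac{c}{Y} - \frac{7}{2 Y} = - \frac{7}{2 Y} + \frac{c}{Y}$)
$U{\left(l{\left(\left(-4 - 4\right)^{2},4 \right)},-2 \right)} - 97798 = \frac{- \frac{7}{2} - 2}{\frac{1}{2} \cdot \frac{1}{4}} - 97798 = \frac{1}{\frac{1}{2} \cdot \frac{1}{4}} \left(- \frac{11}{2}\right) - 97798 = \frac{1}{\frac{1}{8}} \left(- \frac{11}{2}\right) - 97798 = 8 \left(- \frac{11}{2}\right) - 97798 = -44 - 97798 = -97842$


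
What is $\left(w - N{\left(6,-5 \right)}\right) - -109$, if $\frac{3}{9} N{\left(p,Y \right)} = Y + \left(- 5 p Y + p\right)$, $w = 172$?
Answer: $-172$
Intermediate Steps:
$N{\left(p,Y \right)} = 3 Y + 3 p - 15 Y p$ ($N{\left(p,Y \right)} = 3 \left(Y + \left(- 5 p Y + p\right)\right) = 3 \left(Y - \left(- p + 5 Y p\right)\right) = 3 \left(Y + p - 5 Y p\right) = 3 Y + 3 p - 15 Y p$)
$\left(w - N{\left(6,-5 \right)}\right) - -109 = \left(172 - \left(3 \left(-5\right) + 3 \cdot 6 - \left(-75\right) 6\right)\right) - -109 = \left(172 - \left(-15 + 18 + 450\right)\right) + 109 = \left(172 - 453\right) + 109 = -281 + 109 = -172$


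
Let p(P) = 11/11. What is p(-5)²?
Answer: 1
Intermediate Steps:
p(P) = 1 (p(P) = 11*(1/11) = 1)
p(-5)² = 1² = 1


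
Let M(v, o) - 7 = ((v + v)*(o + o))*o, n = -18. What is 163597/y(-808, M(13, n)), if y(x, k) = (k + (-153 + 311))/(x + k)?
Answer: 875080353/5671 ≈ 1.5431e+5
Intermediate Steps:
M(v, o) = 7 + 4*v*o**2 (M(v, o) = 7 + ((v + v)*(o + o))*o = 7 + ((2*v)*(2*o))*o = 7 + (4*o*v)*o = 7 + 4*v*o**2)
y(x, k) = (158 + k)/(k + x) (y(x, k) = (k + 158)/(k + x) = (158 + k)/(k + x))
163597/y(-808, M(13, n)) = 163597/(((158 + (7 + 4*13*(-18)**2))/((7 + 4*13*(-18)**2) - 808))) = 163597/(((158 + (7 + 4*13*324))/((7 + 4*13*324) - 808))) = 163597/(((158 + (7 + 16848))/((7 + 16848) - 808))) = 163597/(((158 + 16855)/(16855 - 808))) = 163597/((17013/16047)) = 163597/(((1/16047)*17013)) = 163597/(5671/5349) = 163597*(5349/5671) = 875080353/5671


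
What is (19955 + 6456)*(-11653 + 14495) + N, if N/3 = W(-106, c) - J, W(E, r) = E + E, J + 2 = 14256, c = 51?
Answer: 75016664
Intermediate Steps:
J = 14254 (J = -2 + 14256 = 14254)
W(E, r) = 2*E
N = -43398 (N = 3*(2*(-106) - 1*14254) = 3*(-212 - 14254) = 3*(-14466) = -43398)
(19955 + 6456)*(-11653 + 14495) + N = (19955 + 6456)*(-11653 + 14495) - 43398 = 26411*2842 - 43398 = 75060062 - 43398 = 75016664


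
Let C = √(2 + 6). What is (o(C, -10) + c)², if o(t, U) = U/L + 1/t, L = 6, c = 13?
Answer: 9257/72 + 17*√2/3 ≈ 136.58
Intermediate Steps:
C = 2*√2 (C = √8 = 2*√2 ≈ 2.8284)
o(t, U) = 1/t + U/6 (o(t, U) = U/6 + 1/t = 1/t + U/6)
(o(C, -10) + c)² = ((1/(2*√2) + (⅙)*(-10)) + 13)² = ((√2/4 - 5/3) + 13)² = ((-5/3 + √2/4) + 13)² = (34/3 + √2/4)²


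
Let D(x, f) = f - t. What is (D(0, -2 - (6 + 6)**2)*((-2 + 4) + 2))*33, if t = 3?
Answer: -19668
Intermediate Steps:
D(x, f) = -3 + f (D(x, f) = f - 1*3 = f - 3 = -3 + f)
(D(0, -2 - (6 + 6)**2)*((-2 + 4) + 2))*33 = ((-3 + (-2 - (6 + 6)**2))*((-2 + 4) + 2))*33 = ((-3 + (-2 - 1*12**2))*(2 + 2))*33 = ((-3 + (-2 - 1*144))*4)*33 = ((-3 + (-2 - 144))*4)*33 = ((-3 - 146)*4)*33 = -149*4*33 = -596*33 = -19668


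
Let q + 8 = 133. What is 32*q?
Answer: 4000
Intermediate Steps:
q = 125 (q = -8 + 133 = 125)
32*q = 32*125 = 4000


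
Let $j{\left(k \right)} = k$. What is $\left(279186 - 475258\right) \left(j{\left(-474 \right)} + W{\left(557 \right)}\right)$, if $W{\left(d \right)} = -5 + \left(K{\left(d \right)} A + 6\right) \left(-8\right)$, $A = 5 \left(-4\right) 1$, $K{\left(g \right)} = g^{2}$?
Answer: $-9732879378536$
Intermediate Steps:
$A = -20$ ($A = \left(-20\right) 1 = -20$)
$W{\left(d \right)} = -53 + 160 d^{2}$ ($W{\left(d \right)} = -5 + \left(d^{2} \left(-20\right) + 6\right) \left(-8\right) = -5 + \left(- 20 d^{2} + 6\right) \left(-8\right) = -5 + \left(6 - 20 d^{2}\right) \left(-8\right) = -5 + \left(-48 + 160 d^{2}\right) = -53 + 160 d^{2}$)
$\left(279186 - 475258\right) \left(j{\left(-474 \right)} + W{\left(557 \right)}\right) = \left(279186 - 475258\right) \left(-474 - \left(53 - 160 \cdot 557^{2}\right)\right) = - 196072 \left(-474 + \left(-53 + 160 \cdot 310249\right)\right) = - 196072 \left(-474 + \left(-53 + 49639840\right)\right) = - 196072 \left(-474 + 49639787\right) = \left(-196072\right) 49639313 = -9732879378536$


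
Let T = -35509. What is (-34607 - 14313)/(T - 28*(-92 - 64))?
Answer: 48920/31141 ≈ 1.5709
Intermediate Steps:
(-34607 - 14313)/(T - 28*(-92 - 64)) = (-34607 - 14313)/(-35509 - 28*(-92 - 64)) = -48920/(-35509 - 28*(-156)) = -48920/(-35509 + 4368) = -48920/(-31141) = -48920*(-1/31141) = 48920/31141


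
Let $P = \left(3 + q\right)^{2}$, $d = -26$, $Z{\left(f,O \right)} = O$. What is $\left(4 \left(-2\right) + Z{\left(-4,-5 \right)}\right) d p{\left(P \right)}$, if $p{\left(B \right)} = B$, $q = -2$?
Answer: $338$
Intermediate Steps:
$P = 1$ ($P = \left(3 - 2\right)^{2} = 1^{2} = 1$)
$\left(4 \left(-2\right) + Z{\left(-4,-5 \right)}\right) d p{\left(P \right)} = \left(4 \left(-2\right) - 5\right) \left(-26\right) 1 = \left(-8 - 5\right) \left(-26\right) 1 = \left(-13\right) \left(-26\right) 1 = 338 \cdot 1 = 338$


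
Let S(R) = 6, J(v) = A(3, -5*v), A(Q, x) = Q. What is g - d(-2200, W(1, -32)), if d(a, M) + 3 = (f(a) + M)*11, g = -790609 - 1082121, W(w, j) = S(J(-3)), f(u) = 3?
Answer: -1872826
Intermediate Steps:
J(v) = 3
W(w, j) = 6
g = -1872730
d(a, M) = 30 + 11*M (d(a, M) = -3 + (3 + M)*11 = -3 + (33 + 11*M) = 30 + 11*M)
g - d(-2200, W(1, -32)) = -1872730 - (30 + 11*6) = -1872730 - (30 + 66) = -1872730 - 1*96 = -1872730 - 96 = -1872826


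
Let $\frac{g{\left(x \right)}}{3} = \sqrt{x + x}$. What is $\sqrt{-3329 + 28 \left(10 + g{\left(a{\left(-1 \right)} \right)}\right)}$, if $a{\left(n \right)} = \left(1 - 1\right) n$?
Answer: $i \sqrt{3049} \approx 55.218 i$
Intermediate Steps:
$a{\left(n \right)} = 0$ ($a{\left(n \right)} = 0 n = 0$)
$g{\left(x \right)} = 3 \sqrt{2} \sqrt{x}$ ($g{\left(x \right)} = 3 \sqrt{x + x} = 3 \sqrt{2 x} = 3 \sqrt{2} \sqrt{x}$)
$\sqrt{-3329 + 28 \left(10 + g{\left(a{\left(-1 \right)} \right)}\right)} = \sqrt{-3329 + 28 \left(10 + 3 \sqrt{2} \sqrt{0}\right)} = \sqrt{-3329 + 28 \left(10 + 3 \sqrt{2} \cdot 0\right)} = \sqrt{-3329 + 28 \left(10 + 0\right)} = \sqrt{-3329 + 28 \cdot 10} = \sqrt{-3329 + 280} = \sqrt{-3049} = i \sqrt{3049}$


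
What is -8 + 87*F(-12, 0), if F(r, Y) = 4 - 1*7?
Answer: -269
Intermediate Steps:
F(r, Y) = -3 (F(r, Y) = 4 - 7 = -3)
-8 + 87*F(-12, 0) = -8 + 87*(-3) = -8 - 261 = -269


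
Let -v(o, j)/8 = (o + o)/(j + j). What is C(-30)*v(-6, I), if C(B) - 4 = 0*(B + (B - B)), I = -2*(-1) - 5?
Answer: -64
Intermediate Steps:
I = -3 (I = 2 - 5 = -3)
v(o, j) = -8*o/j (v(o, j) = -8*(o + o)/(j + j) = -8*2*o/(2*j) = -8*2*o*1/(2*j) = -8*o/j)
C(B) = 4 (C(B) = 4 + 0*(B + (B - B)) = 4 + 0*(B + 0) = 4 + 0*B = 4 + 0 = 4)
C(-30)*v(-6, I) = 4*(-8*(-6)/(-3)) = 4*(-8*(-6)*(-⅓)) = 4*(-16) = -64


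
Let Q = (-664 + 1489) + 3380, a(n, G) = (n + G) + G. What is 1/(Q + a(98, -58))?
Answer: 1/4187 ≈ 0.00023883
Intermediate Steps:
a(n, G) = n + 2*G (a(n, G) = (G + n) + G = n + 2*G)
Q = 4205 (Q = 825 + 3380 = 4205)
1/(Q + a(98, -58)) = 1/(4205 + (98 + 2*(-58))) = 1/(4205 + (98 - 116)) = 1/(4205 - 18) = 1/4187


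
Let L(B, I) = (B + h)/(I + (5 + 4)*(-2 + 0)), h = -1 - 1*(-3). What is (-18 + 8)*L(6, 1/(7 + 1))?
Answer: 640/143 ≈ 4.4755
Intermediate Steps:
h = 2 (h = -1 + 3 = 2)
L(B, I) = (2 + B)/(-18 + I) (L(B, I) = (B + 2)/(I + (5 + 4)*(-2 + 0)) = (2 + B)/(I + 9*(-2)) = (2 + B)/(I - 18) = (2 + B)/(-18 + I))
(-18 + 8)*L(6, 1/(7 + 1)) = (-18 + 8)*((2 + 6)/(-18 + 1/(7 + 1))) = -10*8/(-18 + 1/8) = -10*8/(-18 + ⅛) = -10*8/(-143/8) = -(-80)*8/143 = -10*(-64/143) = 640/143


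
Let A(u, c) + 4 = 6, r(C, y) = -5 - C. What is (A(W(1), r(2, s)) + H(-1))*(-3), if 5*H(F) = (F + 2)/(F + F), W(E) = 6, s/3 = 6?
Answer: -57/10 ≈ -5.7000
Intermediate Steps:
s = 18 (s = 3*6 = 18)
A(u, c) = 2 (A(u, c) = -4 + 6 = 2)
H(F) = (2 + F)/(10*F) (H(F) = ((F + 2)/(F + F))/5 = ((2 + F)/((2*F)))/5 = ((2 + F)*(1/(2*F)))/5 = ((2 + F)/(2*F))/5 = (2 + F)/(10*F))
(A(W(1), r(2, s)) + H(-1))*(-3) = (2 + (1/10)*(2 - 1)/(-1))*(-3) = (2 + (1/10)*(-1)*1)*(-3) = (2 - 1/10)*(-3) = (19/10)*(-3) = -57/10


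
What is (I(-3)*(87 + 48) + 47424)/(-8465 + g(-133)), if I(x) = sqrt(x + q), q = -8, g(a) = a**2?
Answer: 5928/1153 + 135*I*sqrt(11)/9224 ≈ 5.1414 + 0.048541*I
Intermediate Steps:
I(x) = sqrt(-8 + x) (I(x) = sqrt(x - 8) = sqrt(-8 + x))
(I(-3)*(87 + 48) + 47424)/(-8465 + g(-133)) = (sqrt(-8 - 3)*(87 + 48) + 47424)/(-8465 + (-133)**2) = (sqrt(-11)*135 + 47424)/(-8465 + 17689) = ((I*sqrt(11))*135 + 47424)/9224 = (135*I*sqrt(11) + 47424)*(1/9224) = (47424 + 135*I*sqrt(11))*(1/9224) = 5928/1153 + 135*I*sqrt(11)/9224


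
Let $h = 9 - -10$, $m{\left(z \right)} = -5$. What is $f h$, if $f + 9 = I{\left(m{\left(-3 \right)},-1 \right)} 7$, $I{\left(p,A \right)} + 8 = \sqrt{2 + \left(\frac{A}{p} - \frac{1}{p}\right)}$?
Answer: $-1235 + \frac{266 \sqrt{15}}{5} \approx -1029.0$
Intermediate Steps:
$I{\left(p,A \right)} = -8 + \sqrt{2 - \frac{1}{p} + \frac{A}{p}}$ ($I{\left(p,A \right)} = -8 + \sqrt{2 + \left(\frac{A}{p} - \frac{1}{p}\right)} = -8 + \sqrt{2 + \left(- \frac{1}{p} + \frac{A}{p}\right)} = -8 + \sqrt{2 - \frac{1}{p} + \frac{A}{p}}$)
$h = 19$ ($h = 9 + 10 = 19$)
$f = -65 + \frac{14 \sqrt{15}}{5}$ ($f = -9 + \left(-8 + \sqrt{\frac{-1 - 1 + 2 \left(-5\right)}{-5}}\right) 7 = -9 + \left(-8 + \sqrt{- \frac{-1 - 1 - 10}{5}}\right) 7 = -9 + \left(-8 + \sqrt{\left(- \frac{1}{5}\right) \left(-12\right)}\right) 7 = -9 + \left(-8 + \sqrt{\frac{12}{5}}\right) 7 = -9 + \left(-8 + \frac{2 \sqrt{15}}{5}\right) 7 = -9 - \left(56 - \frac{14 \sqrt{15}}{5}\right) = -65 + \frac{14 \sqrt{15}}{5} \approx -54.156$)
$f h = \left(-65 + \frac{14 \sqrt{15}}{5}\right) 19 = -1235 + \frac{266 \sqrt{15}}{5}$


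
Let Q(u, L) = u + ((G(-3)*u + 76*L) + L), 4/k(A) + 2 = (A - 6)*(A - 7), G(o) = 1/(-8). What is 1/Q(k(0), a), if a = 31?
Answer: 80/190967 ≈ 0.00041892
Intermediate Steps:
G(o) = -⅛
k(A) = 4/(-2 + (-7 + A)*(-6 + A)) (k(A) = 4/(-2 + (A - 6)*(A - 7)) = 4/(-2 + (-6 + A)*(-7 + A)) = 4/(-2 + (-7 + A)*(-6 + A)))
Q(u, L) = 77*L + 7*u/8 (Q(u, L) = u + ((-u/8 + 76*L) + L) = u + ((76*L - u/8) + L) = u + (77*L - u/8) = 77*L + 7*u/8)
1/Q(k(0), a) = 1/(77*31 + 7*(4/(40 + 0² - 13*0))/8) = 1/(2387 + 7*(4/(40 + 0 + 0))/8) = 1/(2387 + 7*(4/40)/8) = 1/(2387 + 7*(4*(1/40))/8) = 1/(2387 + (7/8)*(⅒)) = 1/(2387 + 7/80) = 1/(190967/80) = 80/190967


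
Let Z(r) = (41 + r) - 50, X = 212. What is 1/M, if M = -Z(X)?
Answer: -1/203 ≈ -0.0049261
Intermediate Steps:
Z(r) = -9 + r
M = -203 (M = -(-9 + 212) = -1*203 = -203)
1/M = 1/(-203) = -1/203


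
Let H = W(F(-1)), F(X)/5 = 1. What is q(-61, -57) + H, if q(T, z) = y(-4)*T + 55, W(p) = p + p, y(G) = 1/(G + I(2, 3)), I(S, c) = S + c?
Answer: 4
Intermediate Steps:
F(X) = 5 (F(X) = 5*1 = 5)
y(G) = 1/(5 + G) (y(G) = 1/(G + (2 + 3)) = 1/(G + 5) = 1/(5 + G))
W(p) = 2*p
q(T, z) = 55 + T (q(T, z) = T/(5 - 4) + 55 = T/1 + 55 = 1*T + 55 = T + 55 = 55 + T)
H = 10 (H = 2*5 = 10)
q(-61, -57) + H = (55 - 61) + 10 = -6 + 10 = 4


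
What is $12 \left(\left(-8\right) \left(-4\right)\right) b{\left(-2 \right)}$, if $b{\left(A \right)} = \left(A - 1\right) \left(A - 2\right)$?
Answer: $4608$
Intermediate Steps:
$b{\left(A \right)} = \left(-1 + A\right) \left(-2 + A\right)$
$12 \left(\left(-8\right) \left(-4\right)\right) b{\left(-2 \right)} = 12 \left(\left(-8\right) \left(-4\right)\right) \left(2 + \left(-2\right)^{2} - -6\right) = 12 \cdot 32 \left(2 + 4 + 6\right) = 384 \cdot 12 = 4608$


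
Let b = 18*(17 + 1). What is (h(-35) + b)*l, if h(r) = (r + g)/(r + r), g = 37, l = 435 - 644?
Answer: -2369851/35 ≈ -67710.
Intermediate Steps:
l = -209
b = 324 (b = 18*18 = 324)
h(r) = (37 + r)/(2*r) (h(r) = (r + 37)/(r + r) = (37 + r)/((2*r)) = (37 + r)*(1/(2*r)) = (37 + r)/(2*r))
(h(-35) + b)*l = ((1/2)*(37 - 35)/(-35) + 324)*(-209) = ((1/2)*(-1/35)*2 + 324)*(-209) = (-1/35 + 324)*(-209) = (11339/35)*(-209) = -2369851/35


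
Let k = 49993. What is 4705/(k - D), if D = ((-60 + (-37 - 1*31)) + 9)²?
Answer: 4705/35832 ≈ 0.13131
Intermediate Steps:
D = 14161 (D = ((-60 + (-37 - 31)) + 9)² = ((-60 - 68) + 9)² = (-128 + 9)² = (-119)² = 14161)
4705/(k - D) = 4705/(49993 - 1*14161) = 4705/(49993 - 14161) = 4705/35832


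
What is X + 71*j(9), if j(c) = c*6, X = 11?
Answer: 3845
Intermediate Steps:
j(c) = 6*c
X + 71*j(9) = 11 + 71*(6*9) = 11 + 71*54 = 11 + 3834 = 3845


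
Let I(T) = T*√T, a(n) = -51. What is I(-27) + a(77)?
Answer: -51 - 81*I*√3 ≈ -51.0 - 140.3*I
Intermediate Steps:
I(T) = T^(3/2)
I(-27) + a(77) = (-27)^(3/2) - 51 = -81*I*√3 - 51 = -51 - 81*I*√3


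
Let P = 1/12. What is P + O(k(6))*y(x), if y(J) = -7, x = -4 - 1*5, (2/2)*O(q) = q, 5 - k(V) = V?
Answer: 85/12 ≈ 7.0833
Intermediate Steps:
k(V) = 5 - V
O(q) = q
x = -9 (x = -4 - 5 = -9)
P = 1/12 ≈ 0.083333
P + O(k(6))*y(x) = 1/12 + (5 - 1*6)*(-7) = 1/12 + (5 - 6)*(-7) = 1/12 - 1*(-7) = 1/12 + 7 = 85/12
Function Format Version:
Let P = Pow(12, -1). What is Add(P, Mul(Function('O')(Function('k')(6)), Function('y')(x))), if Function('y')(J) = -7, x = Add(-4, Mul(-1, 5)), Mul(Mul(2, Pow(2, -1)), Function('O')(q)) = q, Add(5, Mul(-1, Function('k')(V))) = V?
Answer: Rational(85, 12) ≈ 7.0833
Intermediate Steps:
Function('k')(V) = Add(5, Mul(-1, V))
Function('O')(q) = q
x = -9 (x = Add(-4, -5) = -9)
P = Rational(1, 12) ≈ 0.083333
Add(P, Mul(Function('O')(Function('k')(6)), Function('y')(x))) = Add(Rational(1, 12), Mul(Add(5, Mul(-1, 6)), -7)) = Add(Rational(1, 12), Mul(Add(5, -6), -7)) = Add(Rational(1, 12), Mul(-1, -7)) = Add(Rational(1, 12), 7) = Rational(85, 12)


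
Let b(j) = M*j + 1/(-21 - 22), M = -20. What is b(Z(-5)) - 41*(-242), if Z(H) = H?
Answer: 430945/43 ≈ 10022.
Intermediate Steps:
b(j) = -1/43 - 20*j (b(j) = -20*j + 1/(-21 - 22) = -20*j + 1/(-43) = -20*j - 1/43 = -1/43 - 20*j)
b(Z(-5)) - 41*(-242) = (-1/43 - 20*(-5)) - 41*(-242) = (-1/43 + 100) + 9922 = 4299/43 + 9922 = 430945/43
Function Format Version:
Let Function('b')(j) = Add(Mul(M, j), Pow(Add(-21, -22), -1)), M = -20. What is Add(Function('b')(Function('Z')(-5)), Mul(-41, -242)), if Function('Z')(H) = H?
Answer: Rational(430945, 43) ≈ 10022.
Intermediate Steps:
Function('b')(j) = Add(Rational(-1, 43), Mul(-20, j)) (Function('b')(j) = Add(Mul(-20, j), Pow(Add(-21, -22), -1)) = Add(Mul(-20, j), Pow(-43, -1)) = Add(Mul(-20, j), Rational(-1, 43)) = Add(Rational(-1, 43), Mul(-20, j)))
Add(Function('b')(Function('Z')(-5)), Mul(-41, -242)) = Add(Add(Rational(-1, 43), Mul(-20, -5)), Mul(-41, -242)) = Add(Add(Rational(-1, 43), 100), 9922) = Add(Rational(4299, 43), 9922) = Rational(430945, 43)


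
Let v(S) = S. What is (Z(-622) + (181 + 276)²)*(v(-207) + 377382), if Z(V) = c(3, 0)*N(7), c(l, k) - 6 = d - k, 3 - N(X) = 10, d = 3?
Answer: 78748859550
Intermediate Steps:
N(X) = -7 (N(X) = 3 - 1*10 = 3 - 10 = -7)
c(l, k) = 9 - k (c(l, k) = 6 + (3 - k) = 9 - k)
Z(V) = -63 (Z(V) = (9 - 1*0)*(-7) = (9 + 0)*(-7) = 9*(-7) = -63)
(Z(-622) + (181 + 276)²)*(v(-207) + 377382) = (-63 + (181 + 276)²)*(-207 + 377382) = (-63 + 457²)*377175 = (-63 + 208849)*377175 = 208786*377175 = 78748859550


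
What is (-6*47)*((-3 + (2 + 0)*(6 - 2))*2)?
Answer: -2820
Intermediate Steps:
(-6*47)*((-3 + (2 + 0)*(6 - 2))*2) = -282*(-3 + 2*4)*2 = -282*(-3 + 8)*2 = -1410*2 = -282*10 = -2820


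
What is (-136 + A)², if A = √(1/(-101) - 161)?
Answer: (13736 - I*√1642462)²/10201 ≈ 18335.0 - 3451.4*I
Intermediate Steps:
A = I*√1642462/101 (A = √(-1/101 - 161) = √(-16262/101) = I*√1642462/101 ≈ 12.689*I)
(-136 + A)² = (-136 + I*√1642462/101)²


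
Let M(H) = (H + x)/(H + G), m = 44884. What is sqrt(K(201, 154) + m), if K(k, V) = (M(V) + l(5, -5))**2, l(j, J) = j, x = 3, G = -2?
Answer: 35*sqrt(847217)/152 ≈ 211.94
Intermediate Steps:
M(H) = (3 + H)/(-2 + H) (M(H) = (H + 3)/(H - 2) = (3 + H)/(-2 + H))
K(k, V) = (5 + (3 + V)/(-2 + V))**2 (K(k, V) = ((3 + V)/(-2 + V) + 5)**2 = (5 + (3 + V)/(-2 + V))**2)
sqrt(K(201, 154) + m) = sqrt((-7 + 6*154)**2/(-2 + 154)**2 + 44884) = sqrt((-7 + 924)**2/152**2 + 44884) = sqrt(917**2*(1/23104) + 44884) = sqrt(840889*(1/23104) + 44884) = sqrt(840889/23104 + 44884) = sqrt(1037840825/23104) = 35*sqrt(847217)/152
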